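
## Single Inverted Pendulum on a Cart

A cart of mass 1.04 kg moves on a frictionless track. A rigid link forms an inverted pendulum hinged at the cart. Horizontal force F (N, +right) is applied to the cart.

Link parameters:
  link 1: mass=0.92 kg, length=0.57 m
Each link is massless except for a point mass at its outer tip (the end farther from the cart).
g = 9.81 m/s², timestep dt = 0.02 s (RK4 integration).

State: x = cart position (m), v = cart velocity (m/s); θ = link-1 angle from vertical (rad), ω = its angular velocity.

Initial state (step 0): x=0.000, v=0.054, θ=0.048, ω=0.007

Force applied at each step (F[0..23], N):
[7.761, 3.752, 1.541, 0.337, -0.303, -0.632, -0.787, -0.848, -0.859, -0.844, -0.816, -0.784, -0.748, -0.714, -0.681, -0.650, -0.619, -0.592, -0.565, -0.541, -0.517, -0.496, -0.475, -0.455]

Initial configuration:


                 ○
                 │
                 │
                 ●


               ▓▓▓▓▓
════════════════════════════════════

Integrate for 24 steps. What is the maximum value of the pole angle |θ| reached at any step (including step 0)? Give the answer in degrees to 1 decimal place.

Answer: 2.8°

Derivation:
apply F[0]=+7.761 → step 1: x=0.002, v=0.195, θ=0.046, ω=-0.223
apply F[1]=+3.752 → step 2: x=0.007, v=0.259, θ=0.040, ω=-0.322
apply F[2]=+1.541 → step 3: x=0.012, v=0.283, θ=0.034, ω=-0.350
apply F[3]=+0.337 → step 4: x=0.018, v=0.284, θ=0.027, ω=-0.342
apply F[4]=-0.303 → step 5: x=0.024, v=0.274, θ=0.020, ω=-0.316
apply F[5]=-0.632 → step 6: x=0.029, v=0.259, θ=0.014, ω=-0.284
apply F[6]=-0.787 → step 7: x=0.034, v=0.242, θ=0.009, ω=-0.250
apply F[7]=-0.848 → step 8: x=0.039, v=0.224, θ=0.004, ω=-0.217
apply F[8]=-0.859 → step 9: x=0.043, v=0.207, θ=0.000, ω=-0.187
apply F[9]=-0.844 → step 10: x=0.047, v=0.191, θ=-0.003, ω=-0.159
apply F[10]=-0.816 → step 11: x=0.051, v=0.177, θ=-0.006, ω=-0.135
apply F[11]=-0.784 → step 12: x=0.054, v=0.163, θ=-0.009, ω=-0.113
apply F[12]=-0.748 → step 13: x=0.057, v=0.150, θ=-0.011, ω=-0.094
apply F[13]=-0.714 → step 14: x=0.060, v=0.138, θ=-0.012, ω=-0.078
apply F[14]=-0.681 → step 15: x=0.063, v=0.128, θ=-0.014, ω=-0.063
apply F[15]=-0.650 → step 16: x=0.065, v=0.118, θ=-0.015, ω=-0.051
apply F[16]=-0.619 → step 17: x=0.067, v=0.108, θ=-0.016, ω=-0.040
apply F[17]=-0.592 → step 18: x=0.070, v=0.100, θ=-0.017, ω=-0.030
apply F[18]=-0.565 → step 19: x=0.071, v=0.092, θ=-0.017, ω=-0.022
apply F[19]=-0.541 → step 20: x=0.073, v=0.084, θ=-0.017, ω=-0.015
apply F[20]=-0.517 → step 21: x=0.075, v=0.078, θ=-0.018, ω=-0.009
apply F[21]=-0.496 → step 22: x=0.076, v=0.071, θ=-0.018, ω=-0.004
apply F[22]=-0.475 → step 23: x=0.078, v=0.065, θ=-0.018, ω=0.001
apply F[23]=-0.455 → step 24: x=0.079, v=0.059, θ=-0.018, ω=0.004
Max |angle| over trajectory = 0.048 rad = 2.8°.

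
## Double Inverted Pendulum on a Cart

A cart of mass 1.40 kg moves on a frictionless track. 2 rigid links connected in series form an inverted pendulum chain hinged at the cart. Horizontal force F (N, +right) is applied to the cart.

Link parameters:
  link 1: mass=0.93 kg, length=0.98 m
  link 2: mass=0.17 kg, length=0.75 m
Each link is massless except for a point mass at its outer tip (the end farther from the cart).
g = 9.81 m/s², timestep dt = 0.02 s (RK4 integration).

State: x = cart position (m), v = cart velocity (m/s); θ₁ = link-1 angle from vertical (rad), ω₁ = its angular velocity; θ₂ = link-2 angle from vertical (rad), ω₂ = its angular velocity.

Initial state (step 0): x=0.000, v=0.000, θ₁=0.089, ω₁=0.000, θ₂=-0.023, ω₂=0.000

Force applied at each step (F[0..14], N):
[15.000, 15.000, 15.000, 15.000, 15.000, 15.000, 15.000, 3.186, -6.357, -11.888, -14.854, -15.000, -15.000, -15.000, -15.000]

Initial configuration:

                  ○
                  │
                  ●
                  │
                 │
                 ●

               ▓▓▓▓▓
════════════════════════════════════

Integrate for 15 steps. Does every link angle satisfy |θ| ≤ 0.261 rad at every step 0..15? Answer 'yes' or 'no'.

apply F[0]=+15.000 → step 1: x=0.002, v=0.200, θ₁=0.087, ω₁=-0.181, θ₂=-0.023, ω₂=-0.037
apply F[1]=+15.000 → step 2: x=0.008, v=0.400, θ₁=0.082, ω₁=-0.363, θ₂=-0.024, ω₂=-0.073
apply F[2]=+15.000 → step 3: x=0.018, v=0.602, θ₁=0.073, ω₁=-0.549, θ₂=-0.026, ω₂=-0.107
apply F[3]=+15.000 → step 4: x=0.032, v=0.805, θ₁=0.060, ω₁=-0.740, θ₂=-0.029, ω₂=-0.136
apply F[4]=+15.000 → step 5: x=0.050, v=1.012, θ₁=0.043, ω₁=-0.937, θ₂=-0.032, ω₂=-0.161
apply F[5]=+15.000 → step 6: x=0.073, v=1.221, θ₁=0.022, ω₁=-1.142, θ₂=-0.035, ω₂=-0.180
apply F[6]=+15.000 → step 7: x=0.099, v=1.434, θ₁=-0.003, ω₁=-1.355, θ₂=-0.039, ω₂=-0.193
apply F[7]=+3.186 → step 8: x=0.128, v=1.482, θ₁=-0.030, ω₁=-1.407, θ₂=-0.043, ω₂=-0.199
apply F[8]=-6.357 → step 9: x=0.157, v=1.397, θ₁=-0.058, ω₁=-1.329, θ₂=-0.047, ω₂=-0.199
apply F[9]=-11.888 → step 10: x=0.183, v=1.237, θ₁=-0.083, ω₁=-1.180, θ₂=-0.051, ω₂=-0.193
apply F[10]=-14.854 → step 11: x=0.206, v=1.038, θ₁=-0.105, ω₁=-0.999, θ₂=-0.054, ω₂=-0.181
apply F[11]=-15.000 → step 12: x=0.225, v=0.842, θ₁=-0.123, ω₁=-0.825, θ₂=-0.058, ω₂=-0.162
apply F[12]=-15.000 → step 13: x=0.240, v=0.649, θ₁=-0.138, ω₁=-0.659, θ₂=-0.061, ω₂=-0.139
apply F[13]=-15.000 → step 14: x=0.251, v=0.459, θ₁=-0.149, ω₁=-0.499, θ₂=-0.063, ω₂=-0.111
apply F[14]=-15.000 → step 15: x=0.258, v=0.271, θ₁=-0.158, ω₁=-0.343, θ₂=-0.065, ω₂=-0.081
Max |angle| over trajectory = 0.158 rad; bound = 0.261 → within bound.

Answer: yes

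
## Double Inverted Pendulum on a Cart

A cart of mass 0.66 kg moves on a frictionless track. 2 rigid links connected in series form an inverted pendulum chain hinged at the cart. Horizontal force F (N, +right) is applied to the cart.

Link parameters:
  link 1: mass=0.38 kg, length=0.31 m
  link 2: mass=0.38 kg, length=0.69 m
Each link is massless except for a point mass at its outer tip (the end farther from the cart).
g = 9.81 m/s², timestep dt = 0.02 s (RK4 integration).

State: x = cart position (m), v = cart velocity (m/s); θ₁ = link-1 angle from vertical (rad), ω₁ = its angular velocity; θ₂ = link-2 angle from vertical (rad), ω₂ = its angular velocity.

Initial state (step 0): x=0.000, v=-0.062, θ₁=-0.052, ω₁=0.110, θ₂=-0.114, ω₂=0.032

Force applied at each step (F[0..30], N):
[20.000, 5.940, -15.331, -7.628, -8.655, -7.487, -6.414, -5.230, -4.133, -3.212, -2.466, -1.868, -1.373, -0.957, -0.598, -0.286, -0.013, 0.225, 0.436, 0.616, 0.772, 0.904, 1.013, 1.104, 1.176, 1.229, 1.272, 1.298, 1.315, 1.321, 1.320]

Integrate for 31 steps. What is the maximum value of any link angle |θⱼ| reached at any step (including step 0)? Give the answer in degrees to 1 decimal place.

Answer: 10.7°

Derivation:
apply F[0]=+20.000 → step 1: x=0.005, v=0.554, θ₁=-0.070, ω₁=-1.883, θ₂=-0.114, ω₂=0.007
apply F[1]=+5.940 → step 2: x=0.018, v=0.749, θ₁=-0.114, ω₁=-2.556, θ₂=-0.114, ω₂=-0.003
apply F[2]=-15.331 → step 3: x=0.029, v=0.320, θ₁=-0.152, ω₁=-1.286, θ₂=-0.114, ω₂=0.011
apply F[3]=-7.628 → step 4: x=0.033, v=0.130, θ₁=-0.173, ω₁=-0.818, θ₂=-0.113, ω₂=0.043
apply F[4]=-8.655 → step 5: x=0.034, v=-0.085, θ₁=-0.184, ω₁=-0.297, θ₂=-0.112, ω₂=0.087
apply F[5]=-7.487 → step 6: x=0.030, v=-0.264, θ₁=-0.186, ω₁=0.099, θ₂=-0.110, ω₂=0.136
apply F[6]=-6.414 → step 7: x=0.023, v=-0.413, θ₁=-0.181, ω₁=0.401, θ₂=-0.106, ω₂=0.184
apply F[7]=-5.230 → step 8: x=0.014, v=-0.529, θ₁=-0.171, ω₁=0.609, θ₂=-0.102, ω₂=0.228
apply F[8]=-4.133 → step 9: x=0.002, v=-0.616, θ₁=-0.158, ω₁=0.739, θ₂=-0.097, ω₂=0.267
apply F[9]=-3.212 → step 10: x=-0.011, v=-0.679, θ₁=-0.142, ω₁=0.810, θ₂=-0.092, ω₂=0.299
apply F[10]=-2.466 → step 11: x=-0.025, v=-0.723, θ₁=-0.126, ω₁=0.839, θ₂=-0.085, ω₂=0.325
apply F[11]=-1.868 → step 12: x=-0.039, v=-0.754, θ₁=-0.109, ω₁=0.841, θ₂=-0.079, ω₂=0.344
apply F[12]=-1.373 → step 13: x=-0.055, v=-0.773, θ₁=-0.093, ω₁=0.824, θ₂=-0.072, ω₂=0.359
apply F[13]=-0.957 → step 14: x=-0.070, v=-0.784, θ₁=-0.076, ω₁=0.794, θ₂=-0.064, ω₂=0.368
apply F[14]=-0.598 → step 15: x=-0.086, v=-0.787, θ₁=-0.061, ω₁=0.755, θ₂=-0.057, ω₂=0.372
apply F[15]=-0.286 → step 16: x=-0.102, v=-0.784, θ₁=-0.046, ω₁=0.711, θ₂=-0.049, ω₂=0.372
apply F[16]=-0.013 → step 17: x=-0.117, v=-0.775, θ₁=-0.033, ω₁=0.663, θ₂=-0.042, ω₂=0.369
apply F[17]=+0.225 → step 18: x=-0.132, v=-0.763, θ₁=-0.020, ω₁=0.614, θ₂=-0.035, ω₂=0.362
apply F[18]=+0.436 → step 19: x=-0.148, v=-0.746, θ₁=-0.008, ω₁=0.563, θ₂=-0.028, ω₂=0.352
apply F[19]=+0.616 → step 20: x=-0.162, v=-0.727, θ₁=0.003, ω₁=0.513, θ₂=-0.021, ω₂=0.340
apply F[20]=+0.772 → step 21: x=-0.177, v=-0.705, θ₁=0.012, ω₁=0.463, θ₂=-0.014, ω₂=0.326
apply F[21]=+0.904 → step 22: x=-0.190, v=-0.682, θ₁=0.021, ω₁=0.415, θ₂=-0.008, ω₂=0.311
apply F[22]=+1.013 → step 23: x=-0.204, v=-0.657, θ₁=0.029, ω₁=0.368, θ₂=-0.002, ω₂=0.294
apply F[23]=+1.104 → step 24: x=-0.217, v=-0.631, θ₁=0.036, ω₁=0.324, θ₂=0.004, ω₂=0.276
apply F[24]=+1.176 → step 25: x=-0.229, v=-0.604, θ₁=0.042, ω₁=0.282, θ₂=0.009, ω₂=0.258
apply F[25]=+1.229 → step 26: x=-0.241, v=-0.577, θ₁=0.047, ω₁=0.243, θ₂=0.014, ω₂=0.240
apply F[26]=+1.272 → step 27: x=-0.252, v=-0.549, θ₁=0.052, ω₁=0.207, θ₂=0.019, ω₂=0.221
apply F[27]=+1.298 → step 28: x=-0.263, v=-0.522, θ₁=0.055, ω₁=0.174, θ₂=0.023, ω₂=0.203
apply F[28]=+1.315 → step 29: x=-0.273, v=-0.495, θ₁=0.059, ω₁=0.143, θ₂=0.027, ω₂=0.184
apply F[29]=+1.321 → step 30: x=-0.283, v=-0.469, θ₁=0.061, ω₁=0.116, θ₂=0.031, ω₂=0.167
apply F[30]=+1.320 → step 31: x=-0.292, v=-0.443, θ₁=0.063, ω₁=0.091, θ₂=0.034, ω₂=0.150
Max |angle| over trajectory = 0.186 rad = 10.7°.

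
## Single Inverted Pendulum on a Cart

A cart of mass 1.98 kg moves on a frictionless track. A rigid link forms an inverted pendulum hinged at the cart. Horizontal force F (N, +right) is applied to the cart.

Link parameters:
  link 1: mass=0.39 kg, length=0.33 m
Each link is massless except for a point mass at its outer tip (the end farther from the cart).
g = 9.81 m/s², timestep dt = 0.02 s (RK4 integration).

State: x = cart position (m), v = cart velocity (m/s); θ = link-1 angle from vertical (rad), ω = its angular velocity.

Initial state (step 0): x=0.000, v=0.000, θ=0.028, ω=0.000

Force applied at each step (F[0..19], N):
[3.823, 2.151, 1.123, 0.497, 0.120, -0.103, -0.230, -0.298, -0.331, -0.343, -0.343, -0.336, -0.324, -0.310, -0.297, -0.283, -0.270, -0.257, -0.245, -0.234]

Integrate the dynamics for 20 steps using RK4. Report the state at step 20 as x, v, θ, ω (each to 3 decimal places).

Answer: x=0.021, v=0.030, θ=-0.005, ω=-0.012

Derivation:
apply F[0]=+3.823 → step 1: x=0.000, v=0.038, θ=0.027, ω=-0.097
apply F[1]=+2.151 → step 2: x=0.001, v=0.058, θ=0.025, ω=-0.145
apply F[2]=+1.123 → step 3: x=0.003, v=0.069, θ=0.022, ω=-0.163
apply F[3]=+0.497 → step 4: x=0.004, v=0.073, θ=0.018, ω=-0.164
apply F[4]=+0.120 → step 5: x=0.005, v=0.074, θ=0.015, ω=-0.155
apply F[5]=-0.103 → step 6: x=0.007, v=0.072, θ=0.012, ω=-0.143
apply F[6]=-0.230 → step 7: x=0.008, v=0.069, θ=0.009, ω=-0.128
apply F[7]=-0.298 → step 8: x=0.010, v=0.066, θ=0.007, ω=-0.113
apply F[8]=-0.331 → step 9: x=0.011, v=0.062, θ=0.005, ω=-0.099
apply F[9]=-0.343 → step 10: x=0.012, v=0.059, θ=0.003, ω=-0.085
apply F[10]=-0.343 → step 11: x=0.013, v=0.055, θ=0.001, ω=-0.073
apply F[11]=-0.336 → step 12: x=0.014, v=0.052, θ=0.000, ω=-0.062
apply F[12]=-0.324 → step 13: x=0.015, v=0.048, θ=-0.001, ω=-0.053
apply F[13]=-0.310 → step 14: x=0.016, v=0.045, θ=-0.002, ω=-0.044
apply F[14]=-0.297 → step 15: x=0.017, v=0.043, θ=-0.003, ω=-0.037
apply F[15]=-0.283 → step 16: x=0.018, v=0.040, θ=-0.003, ω=-0.031
apply F[16]=-0.270 → step 17: x=0.019, v=0.037, θ=-0.004, ω=-0.025
apply F[17]=-0.257 → step 18: x=0.020, v=0.035, θ=-0.004, ω=-0.020
apply F[18]=-0.245 → step 19: x=0.020, v=0.032, θ=-0.005, ω=-0.016
apply F[19]=-0.234 → step 20: x=0.021, v=0.030, θ=-0.005, ω=-0.012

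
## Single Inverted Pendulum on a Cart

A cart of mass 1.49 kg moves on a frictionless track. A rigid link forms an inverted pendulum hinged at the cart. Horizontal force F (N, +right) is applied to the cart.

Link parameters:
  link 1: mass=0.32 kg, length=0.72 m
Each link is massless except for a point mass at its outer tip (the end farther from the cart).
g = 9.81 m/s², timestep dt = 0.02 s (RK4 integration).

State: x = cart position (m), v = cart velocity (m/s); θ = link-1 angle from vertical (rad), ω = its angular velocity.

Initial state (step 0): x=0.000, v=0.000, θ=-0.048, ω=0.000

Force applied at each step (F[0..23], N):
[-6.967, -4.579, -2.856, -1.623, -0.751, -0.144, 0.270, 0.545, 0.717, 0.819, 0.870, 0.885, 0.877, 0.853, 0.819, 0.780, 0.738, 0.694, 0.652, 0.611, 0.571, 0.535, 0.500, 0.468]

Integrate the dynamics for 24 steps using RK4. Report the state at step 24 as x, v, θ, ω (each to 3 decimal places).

Answer: x=-0.066, v=-0.054, θ=0.012, ω=0.012

Derivation:
apply F[0]=-6.967 → step 1: x=-0.001, v=-0.091, θ=-0.047, ω=0.114
apply F[1]=-4.579 → step 2: x=-0.003, v=-0.151, θ=-0.044, ω=0.184
apply F[2]=-2.856 → step 3: x=-0.007, v=-0.188, θ=-0.040, ω=0.223
apply F[3]=-1.623 → step 4: x=-0.011, v=-0.208, θ=-0.035, ω=0.241
apply F[4]=-0.751 → step 5: x=-0.015, v=-0.216, θ=-0.030, ω=0.244
apply F[5]=-0.144 → step 6: x=-0.019, v=-0.217, θ=-0.025, ω=0.238
apply F[6]=+0.270 → step 7: x=-0.024, v=-0.213, θ=-0.021, ω=0.225
apply F[7]=+0.545 → step 8: x=-0.028, v=-0.205, θ=-0.017, ω=0.209
apply F[8]=+0.717 → step 9: x=-0.032, v=-0.194, θ=-0.013, ω=0.191
apply F[9]=+0.819 → step 10: x=-0.035, v=-0.183, θ=-0.009, ω=0.172
apply F[10]=+0.870 → step 11: x=-0.039, v=-0.171, θ=-0.006, ω=0.153
apply F[11]=+0.885 → step 12: x=-0.042, v=-0.159, θ=-0.003, ω=0.135
apply F[12]=+0.877 → step 13: x=-0.045, v=-0.147, θ=-0.000, ω=0.119
apply F[13]=+0.853 → step 14: x=-0.048, v=-0.136, θ=0.002, ω=0.103
apply F[14]=+0.819 → step 15: x=-0.051, v=-0.125, θ=0.004, ω=0.089
apply F[15]=+0.780 → step 16: x=-0.053, v=-0.114, θ=0.006, ω=0.076
apply F[16]=+0.738 → step 17: x=-0.055, v=-0.105, θ=0.007, ω=0.064
apply F[17]=+0.694 → step 18: x=-0.057, v=-0.096, θ=0.008, ω=0.054
apply F[18]=+0.652 → step 19: x=-0.059, v=-0.087, θ=0.009, ω=0.044
apply F[19]=+0.611 → step 20: x=-0.061, v=-0.080, θ=0.010, ω=0.036
apply F[20]=+0.571 → step 21: x=-0.062, v=-0.072, θ=0.011, ω=0.029
apply F[21]=+0.535 → step 22: x=-0.064, v=-0.066, θ=0.011, ω=0.022
apply F[22]=+0.500 → step 23: x=-0.065, v=-0.059, θ=0.011, ω=0.017
apply F[23]=+0.468 → step 24: x=-0.066, v=-0.054, θ=0.012, ω=0.012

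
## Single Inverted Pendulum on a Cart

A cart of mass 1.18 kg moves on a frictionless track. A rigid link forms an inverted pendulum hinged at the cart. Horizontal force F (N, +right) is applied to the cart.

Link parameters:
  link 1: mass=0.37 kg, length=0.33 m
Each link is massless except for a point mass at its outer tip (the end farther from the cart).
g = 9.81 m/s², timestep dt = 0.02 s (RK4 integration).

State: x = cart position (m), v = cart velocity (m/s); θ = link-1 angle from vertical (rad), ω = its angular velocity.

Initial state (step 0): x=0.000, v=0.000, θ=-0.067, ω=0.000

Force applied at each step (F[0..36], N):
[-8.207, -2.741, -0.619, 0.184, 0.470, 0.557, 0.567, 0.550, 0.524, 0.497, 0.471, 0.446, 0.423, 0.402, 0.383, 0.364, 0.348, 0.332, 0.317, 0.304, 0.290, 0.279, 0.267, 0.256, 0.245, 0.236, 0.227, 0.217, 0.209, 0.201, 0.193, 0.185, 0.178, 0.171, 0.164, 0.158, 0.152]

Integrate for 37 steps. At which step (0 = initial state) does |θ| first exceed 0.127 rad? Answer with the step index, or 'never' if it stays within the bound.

Answer: never

Derivation:
apply F[0]=-8.207 → step 1: x=-0.001, v=-0.135, θ=-0.063, ω=0.369
apply F[1]=-2.741 → step 2: x=-0.004, v=-0.178, θ=-0.055, ω=0.463
apply F[2]=-0.619 → step 3: x=-0.008, v=-0.185, θ=-0.046, ω=0.455
apply F[3]=+0.184 → step 4: x=-0.012, v=-0.179, θ=-0.037, ω=0.414
apply F[4]=+0.470 → step 5: x=-0.015, v=-0.169, θ=-0.029, ω=0.364
apply F[5]=+0.557 → step 6: x=-0.019, v=-0.158, θ=-0.023, ω=0.315
apply F[6]=+0.567 → step 7: x=-0.022, v=-0.148, θ=-0.017, ω=0.271
apply F[7]=+0.550 → step 8: x=-0.024, v=-0.137, θ=-0.012, ω=0.231
apply F[8]=+0.524 → step 9: x=-0.027, v=-0.128, θ=-0.007, ω=0.197
apply F[9]=+0.497 → step 10: x=-0.030, v=-0.119, θ=-0.004, ω=0.167
apply F[10]=+0.471 → step 11: x=-0.032, v=-0.111, θ=-0.001, ω=0.141
apply F[11]=+0.446 → step 12: x=-0.034, v=-0.104, θ=0.002, ω=0.118
apply F[12]=+0.423 → step 13: x=-0.036, v=-0.097, θ=0.004, ω=0.099
apply F[13]=+0.402 → step 14: x=-0.038, v=-0.090, θ=0.006, ω=0.082
apply F[14]=+0.383 → step 15: x=-0.040, v=-0.084, θ=0.007, ω=0.068
apply F[15]=+0.364 → step 16: x=-0.041, v=-0.078, θ=0.009, ω=0.055
apply F[16]=+0.348 → step 17: x=-0.043, v=-0.073, θ=0.010, ω=0.044
apply F[17]=+0.332 → step 18: x=-0.044, v=-0.068, θ=0.010, ω=0.035
apply F[18]=+0.317 → step 19: x=-0.045, v=-0.063, θ=0.011, ω=0.027
apply F[19]=+0.304 → step 20: x=-0.047, v=-0.059, θ=0.011, ω=0.020
apply F[20]=+0.290 → step 21: x=-0.048, v=-0.055, θ=0.012, ω=0.014
apply F[21]=+0.279 → step 22: x=-0.049, v=-0.051, θ=0.012, ω=0.009
apply F[22]=+0.267 → step 23: x=-0.050, v=-0.047, θ=0.012, ω=0.005
apply F[23]=+0.256 → step 24: x=-0.051, v=-0.043, θ=0.012, ω=0.001
apply F[24]=+0.245 → step 25: x=-0.052, v=-0.040, θ=0.012, ω=-0.002
apply F[25]=+0.236 → step 26: x=-0.052, v=-0.037, θ=0.012, ω=-0.004
apply F[26]=+0.227 → step 27: x=-0.053, v=-0.033, θ=0.012, ω=-0.006
apply F[27]=+0.217 → step 28: x=-0.054, v=-0.030, θ=0.012, ω=-0.008
apply F[28]=+0.209 → step 29: x=-0.054, v=-0.028, θ=0.012, ω=-0.010
apply F[29]=+0.201 → step 30: x=-0.055, v=-0.025, θ=0.011, ω=-0.011
apply F[30]=+0.193 → step 31: x=-0.055, v=-0.022, θ=0.011, ω=-0.012
apply F[31]=+0.185 → step 32: x=-0.056, v=-0.020, θ=0.011, ω=-0.013
apply F[32]=+0.178 → step 33: x=-0.056, v=-0.018, θ=0.011, ω=-0.013
apply F[33]=+0.171 → step 34: x=-0.056, v=-0.015, θ=0.010, ω=-0.014
apply F[34]=+0.164 → step 35: x=-0.057, v=-0.013, θ=0.010, ω=-0.014
apply F[35]=+0.158 → step 36: x=-0.057, v=-0.011, θ=0.010, ω=-0.015
apply F[36]=+0.152 → step 37: x=-0.057, v=-0.009, θ=0.010, ω=-0.015
max |θ| = 0.067 ≤ 0.127 over all 38 states.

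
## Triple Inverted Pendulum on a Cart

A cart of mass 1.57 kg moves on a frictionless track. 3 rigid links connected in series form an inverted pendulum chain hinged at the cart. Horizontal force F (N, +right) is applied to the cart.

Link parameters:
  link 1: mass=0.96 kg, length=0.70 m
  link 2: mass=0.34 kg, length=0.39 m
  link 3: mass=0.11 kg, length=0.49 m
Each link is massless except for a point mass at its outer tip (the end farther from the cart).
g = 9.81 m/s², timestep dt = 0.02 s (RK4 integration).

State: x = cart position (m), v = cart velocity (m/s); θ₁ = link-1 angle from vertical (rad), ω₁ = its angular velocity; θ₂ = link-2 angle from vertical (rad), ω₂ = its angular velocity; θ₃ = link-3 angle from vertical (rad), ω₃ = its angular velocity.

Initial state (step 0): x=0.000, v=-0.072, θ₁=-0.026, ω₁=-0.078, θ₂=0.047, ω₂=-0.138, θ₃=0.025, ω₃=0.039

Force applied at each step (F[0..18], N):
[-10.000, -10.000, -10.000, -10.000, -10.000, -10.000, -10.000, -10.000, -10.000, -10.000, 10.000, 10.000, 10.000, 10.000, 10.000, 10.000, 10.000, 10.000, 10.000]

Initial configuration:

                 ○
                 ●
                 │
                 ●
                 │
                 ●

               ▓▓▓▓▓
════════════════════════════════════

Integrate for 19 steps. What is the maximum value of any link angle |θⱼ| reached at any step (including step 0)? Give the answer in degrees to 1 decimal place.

apply F[0]=-10.000 → step 1: x=-0.003, v=-0.195, θ₁=-0.026, ω₁=0.080, θ₂=0.045, ω₂=-0.081, θ₃=0.026, ω₃=0.028
apply F[1]=-10.000 → step 2: x=-0.008, v=-0.318, θ₁=-0.023, ω₁=0.240, θ₂=0.044, ω₂=-0.026, θ₃=0.026, ω₃=0.018
apply F[2]=-10.000 → step 3: x=-0.015, v=-0.442, θ₁=-0.016, ω₁=0.403, θ₂=0.044, ω₂=0.024, θ₃=0.026, ω₃=0.009
apply F[3]=-10.000 → step 4: x=-0.025, v=-0.567, θ₁=-0.007, ω₁=0.571, θ₂=0.045, ω₂=0.067, θ₃=0.026, ω₃=-0.000
apply F[4]=-10.000 → step 5: x=-0.038, v=-0.694, θ₁=0.007, ω₁=0.747, θ₂=0.046, ω₂=0.103, θ₃=0.026, ω₃=-0.010
apply F[5]=-10.000 → step 6: x=-0.053, v=-0.824, θ₁=0.023, ω₁=0.933, θ₂=0.049, ω₂=0.129, θ₃=0.026, ω₃=-0.020
apply F[6]=-10.000 → step 7: x=-0.071, v=-0.957, θ₁=0.044, ω₁=1.130, θ₂=0.051, ω₂=0.144, θ₃=0.026, ω₃=-0.032
apply F[7]=-10.000 → step 8: x=-0.092, v=-1.092, θ₁=0.069, ω₁=1.339, θ₂=0.054, ω₂=0.146, θ₃=0.025, ω₃=-0.044
apply F[8]=-10.000 → step 9: x=-0.115, v=-1.231, θ₁=0.098, ω₁=1.563, θ₂=0.057, ω₂=0.134, θ₃=0.024, ω₃=-0.058
apply F[9]=-10.000 → step 10: x=-0.141, v=-1.373, θ₁=0.131, ω₁=1.801, θ₂=0.060, ω₂=0.109, θ₃=0.023, ω₃=-0.071
apply F[10]=+10.000 → step 11: x=-0.167, v=-1.268, θ₁=0.166, ω₁=1.703, θ₂=0.061, ω₂=0.059, θ₃=0.021, ω₃=-0.088
apply F[11]=+10.000 → step 12: x=-0.192, v=-1.168, θ₁=0.200, ω₁=1.628, θ₂=0.062, ω₂=-0.013, θ₃=0.019, ω₃=-0.107
apply F[12]=+10.000 → step 13: x=-0.214, v=-1.074, θ₁=0.232, ω₁=1.575, θ₂=0.061, ω₂=-0.107, θ₃=0.017, ω₃=-0.127
apply F[13]=+10.000 → step 14: x=-0.235, v=-0.985, θ₁=0.263, ω₁=1.542, θ₂=0.057, ω₂=-0.224, θ₃=0.014, ω₃=-0.148
apply F[14]=+10.000 → step 15: x=-0.253, v=-0.901, θ₁=0.293, ω₁=1.528, θ₂=0.052, ω₂=-0.363, θ₃=0.011, ω₃=-0.167
apply F[15]=+10.000 → step 16: x=-0.271, v=-0.821, θ₁=0.324, ω₁=1.532, θ₂=0.043, ω₂=-0.526, θ₃=0.007, ω₃=-0.184
apply F[16]=+10.000 → step 17: x=-0.286, v=-0.744, θ₁=0.355, ω₁=1.554, θ₂=0.030, ω₂=-0.712, θ₃=0.003, ω₃=-0.198
apply F[17]=+10.000 → step 18: x=-0.300, v=-0.670, θ₁=0.386, ω₁=1.591, θ₂=0.014, ω₂=-0.920, θ₃=-0.001, ω₃=-0.207
apply F[18]=+10.000 → step 19: x=-0.313, v=-0.598, θ₁=0.418, ω₁=1.643, θ₂=-0.007, ω₂=-1.150, θ₃=-0.005, ω₃=-0.209
Max |angle| over trajectory = 0.418 rad = 24.0°.

Answer: 24.0°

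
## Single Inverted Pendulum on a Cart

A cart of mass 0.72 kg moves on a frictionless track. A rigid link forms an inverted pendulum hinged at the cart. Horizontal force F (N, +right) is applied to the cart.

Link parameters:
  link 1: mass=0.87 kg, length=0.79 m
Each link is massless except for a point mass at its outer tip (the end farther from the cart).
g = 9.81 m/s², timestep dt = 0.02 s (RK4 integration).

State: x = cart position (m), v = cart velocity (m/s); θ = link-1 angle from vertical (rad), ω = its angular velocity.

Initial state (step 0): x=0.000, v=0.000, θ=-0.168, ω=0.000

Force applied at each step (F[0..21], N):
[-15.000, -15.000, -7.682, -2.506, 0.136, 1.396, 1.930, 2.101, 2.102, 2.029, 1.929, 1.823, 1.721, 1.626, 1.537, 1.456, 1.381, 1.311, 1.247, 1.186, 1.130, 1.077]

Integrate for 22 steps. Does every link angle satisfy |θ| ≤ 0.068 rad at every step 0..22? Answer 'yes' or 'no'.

Answer: no

Derivation:
apply F[0]=-15.000 → step 1: x=-0.004, v=-0.366, θ=-0.164, ω=0.416
apply F[1]=-15.000 → step 2: x=-0.015, v=-0.736, θ=-0.151, ω=0.839
apply F[2]=-7.682 → step 3: x=-0.031, v=-0.914, θ=-0.133, ω=1.027
apply F[3]=-2.506 → step 4: x=-0.050, v=-0.957, θ=-0.112, ω=1.050
apply F[4]=+0.136 → step 5: x=-0.069, v=-0.931, θ=-0.092, ω=0.993
apply F[5]=+1.396 → step 6: x=-0.087, v=-0.875, θ=-0.073, ω=0.902
apply F[6]=+1.930 → step 7: x=-0.104, v=-0.807, θ=-0.056, ω=0.800
apply F[7]=+2.101 → step 8: x=-0.119, v=-0.738, θ=-0.041, ω=0.701
apply F[8]=+2.102 → step 9: x=-0.133, v=-0.672, θ=-0.027, ω=0.609
apply F[9]=+2.029 → step 10: x=-0.146, v=-0.611, θ=-0.016, ω=0.526
apply F[10]=+1.929 → step 11: x=-0.158, v=-0.555, θ=-0.006, ω=0.452
apply F[11]=+1.823 → step 12: x=-0.168, v=-0.504, θ=0.002, ω=0.387
apply F[12]=+1.721 → step 13: x=-0.178, v=-0.457, θ=0.009, ω=0.330
apply F[13]=+1.626 → step 14: x=-0.187, v=-0.415, θ=0.015, ω=0.279
apply F[14]=+1.537 → step 15: x=-0.194, v=-0.377, θ=0.020, ω=0.235
apply F[15]=+1.456 → step 16: x=-0.202, v=-0.341, θ=0.025, ω=0.196
apply F[16]=+1.381 → step 17: x=-0.208, v=-0.309, θ=0.028, ω=0.162
apply F[17]=+1.311 → step 18: x=-0.214, v=-0.280, θ=0.031, ω=0.133
apply F[18]=+1.247 → step 19: x=-0.219, v=-0.253, θ=0.034, ω=0.107
apply F[19]=+1.186 → step 20: x=-0.224, v=-0.228, θ=0.036, ω=0.084
apply F[20]=+1.130 → step 21: x=-0.229, v=-0.206, θ=0.037, ω=0.064
apply F[21]=+1.077 → step 22: x=-0.232, v=-0.185, θ=0.038, ω=0.047
Max |angle| over trajectory = 0.168 rad; bound = 0.068 → exceeded.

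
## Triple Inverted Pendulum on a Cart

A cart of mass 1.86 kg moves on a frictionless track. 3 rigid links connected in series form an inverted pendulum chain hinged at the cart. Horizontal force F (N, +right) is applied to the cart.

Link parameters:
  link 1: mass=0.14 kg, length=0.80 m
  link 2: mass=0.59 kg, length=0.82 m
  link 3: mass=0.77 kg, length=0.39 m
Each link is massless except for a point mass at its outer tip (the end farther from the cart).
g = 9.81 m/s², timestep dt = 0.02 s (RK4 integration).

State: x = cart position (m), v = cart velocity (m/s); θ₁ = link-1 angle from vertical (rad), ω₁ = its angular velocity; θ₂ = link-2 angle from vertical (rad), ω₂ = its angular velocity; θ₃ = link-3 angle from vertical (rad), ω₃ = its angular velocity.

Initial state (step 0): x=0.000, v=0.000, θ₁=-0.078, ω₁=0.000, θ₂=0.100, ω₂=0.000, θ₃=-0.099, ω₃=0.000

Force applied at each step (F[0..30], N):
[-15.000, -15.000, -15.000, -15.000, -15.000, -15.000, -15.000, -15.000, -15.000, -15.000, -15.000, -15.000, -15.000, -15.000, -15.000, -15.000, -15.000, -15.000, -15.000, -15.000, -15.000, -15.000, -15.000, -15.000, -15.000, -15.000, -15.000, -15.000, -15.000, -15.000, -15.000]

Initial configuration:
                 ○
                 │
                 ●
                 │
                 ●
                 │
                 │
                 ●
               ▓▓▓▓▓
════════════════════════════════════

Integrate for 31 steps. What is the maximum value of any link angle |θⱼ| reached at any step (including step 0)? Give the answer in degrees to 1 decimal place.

apply F[0]=-15.000 → step 1: x=-0.002, v=-0.152, θ₁=-0.080, ω₁=-0.154, θ₂=0.104, ω₂=0.402, θ₃=-0.101, ω₃=-0.176
apply F[1]=-15.000 → step 2: x=-0.006, v=-0.304, θ₁=-0.084, ω₁=-0.307, θ₂=0.116, ω₂=0.804, θ₃=-0.106, ω₃=-0.350
apply F[2]=-15.000 → step 3: x=-0.014, v=-0.456, θ₁=-0.092, ω₁=-0.452, θ₂=0.136, ω₂=1.201, θ₃=-0.115, ω₃=-0.518
apply F[3]=-15.000 → step 4: x=-0.024, v=-0.609, θ₁=-0.102, ω₁=-0.580, θ₂=0.164, ω₂=1.580, θ₃=-0.127, ω₃=-0.675
apply F[4]=-15.000 → step 5: x=-0.038, v=-0.763, θ₁=-0.115, ω₁=-0.674, θ₂=0.199, ω₂=1.928, θ₃=-0.142, ω₃=-0.812
apply F[5]=-15.000 → step 6: x=-0.055, v=-0.918, θ₁=-0.129, ω₁=-0.726, θ₂=0.241, ω₂=2.236, θ₃=-0.159, ω₃=-0.925
apply F[6]=-15.000 → step 7: x=-0.075, v=-1.074, θ₁=-0.143, ω₁=-0.731, θ₂=0.288, ω₂=2.502, θ₃=-0.178, ω₃=-1.011
apply F[7]=-15.000 → step 8: x=-0.098, v=-1.230, θ₁=-0.158, ω₁=-0.692, θ₂=0.341, ω₂=2.731, θ₃=-0.199, ω₃=-1.073
apply F[8]=-15.000 → step 9: x=-0.124, v=-1.388, θ₁=-0.171, ω₁=-0.612, θ₂=0.397, ω₂=2.930, θ₃=-0.221, ω₃=-1.112
apply F[9]=-15.000 → step 10: x=-0.153, v=-1.546, θ₁=-0.182, ω₁=-0.497, θ₂=0.458, ω₂=3.108, θ₃=-0.244, ω₃=-1.130
apply F[10]=-15.000 → step 11: x=-0.186, v=-1.704, θ₁=-0.191, ω₁=-0.348, θ₂=0.522, ω₂=3.271, θ₃=-0.266, ω₃=-1.130
apply F[11]=-15.000 → step 12: x=-0.221, v=-1.863, θ₁=-0.196, ω₁=-0.167, θ₂=0.589, ω₂=3.423, θ₃=-0.289, ω₃=-1.113
apply F[12]=-15.000 → step 13: x=-0.260, v=-2.021, θ₁=-0.197, ω₁=0.044, θ₂=0.658, ω₂=3.568, θ₃=-0.311, ω₃=-1.078
apply F[13]=-15.000 → step 14: x=-0.302, v=-2.180, θ₁=-0.194, ω₁=0.287, θ₂=0.731, ω₂=3.708, θ₃=-0.332, ω₃=-1.027
apply F[14]=-15.000 → step 15: x=-0.347, v=-2.339, θ₁=-0.185, ω₁=0.564, θ₂=0.807, ω₂=3.844, θ₃=-0.352, ω₃=-0.959
apply F[15]=-15.000 → step 16: x=-0.396, v=-2.499, θ₁=-0.171, ω₁=0.875, θ₂=0.885, ω₂=3.973, θ₃=-0.370, ω₃=-0.875
apply F[16]=-15.000 → step 17: x=-0.447, v=-2.659, θ₁=-0.150, ω₁=1.223, θ₂=0.966, ω₂=4.094, θ₃=-0.387, ω₃=-0.774
apply F[17]=-15.000 → step 18: x=-0.502, v=-2.819, θ₁=-0.122, ω₁=1.609, θ₂=1.049, ω₂=4.201, θ₃=-0.401, ω₃=-0.658
apply F[18]=-15.000 → step 19: x=-0.560, v=-2.980, θ₁=-0.085, ω₁=2.034, θ₂=1.133, ω₂=4.287, θ₃=-0.413, ω₃=-0.527
apply F[19]=-15.000 → step 20: x=-0.621, v=-3.141, θ₁=-0.040, ω₁=2.496, θ₂=1.220, ω₂=4.341, θ₃=-0.422, ω₃=-0.384
apply F[20]=-15.000 → step 21: x=-0.686, v=-3.302, θ₁=0.015, ω₁=2.994, θ₂=1.307, ω₂=4.352, θ₃=-0.428, ω₃=-0.234
apply F[21]=-15.000 → step 22: x=-0.753, v=-3.463, θ₁=0.080, ω₁=3.520, θ₂=1.394, ω₂=4.301, θ₃=-0.431, ω₃=-0.078
apply F[22]=-15.000 → step 23: x=-0.824, v=-3.623, θ₁=0.156, ω₁=4.069, θ₂=1.478, ω₂=4.171, θ₃=-0.431, ω₃=0.076
apply F[23]=-15.000 → step 24: x=-0.898, v=-3.781, θ₁=0.243, ω₁=4.631, θ₂=1.560, ω₂=3.941, θ₃=-0.428, ω₃=0.225
apply F[24]=-15.000 → step 25: x=-0.976, v=-3.936, θ₁=0.341, ω₁=5.201, θ₂=1.635, ω₂=3.591, θ₃=-0.422, ω₃=0.368
apply F[25]=-15.000 → step 26: x=-1.056, v=-4.084, θ₁=0.451, ω₁=5.776, θ₂=1.702, ω₂=3.103, θ₃=-0.413, ω₃=0.505
apply F[26]=-15.000 → step 27: x=-1.139, v=-4.224, θ₁=0.572, ω₁=6.369, θ₂=1.758, ω₂=2.456, θ₃=-0.402, ω₃=0.645
apply F[27]=-15.000 → step 28: x=-1.225, v=-4.351, θ₁=0.706, ω₁=7.014, θ₂=1.799, ω₂=1.627, θ₃=-0.388, ω₃=0.808
apply F[28]=-15.000 → step 29: x=-1.313, v=-4.457, θ₁=0.853, ω₁=7.782, θ₂=1.822, ω₂=0.563, θ₃=-0.369, ω₃=1.041
apply F[29]=-15.000 → step 30: x=-1.403, v=-4.523, θ₁=1.019, ω₁=8.827, θ₂=1.820, ω₂=-0.848, θ₃=-0.345, ω₃=1.455
apply F[30]=-15.000 → step 31: x=-1.493, v=-4.494, θ₁=1.210, ω₁=10.480, θ₂=1.784, ω₂=-2.871, θ₃=-0.308, ω₃=2.414
Max |angle| over trajectory = 1.822 rad = 104.4°.

Answer: 104.4°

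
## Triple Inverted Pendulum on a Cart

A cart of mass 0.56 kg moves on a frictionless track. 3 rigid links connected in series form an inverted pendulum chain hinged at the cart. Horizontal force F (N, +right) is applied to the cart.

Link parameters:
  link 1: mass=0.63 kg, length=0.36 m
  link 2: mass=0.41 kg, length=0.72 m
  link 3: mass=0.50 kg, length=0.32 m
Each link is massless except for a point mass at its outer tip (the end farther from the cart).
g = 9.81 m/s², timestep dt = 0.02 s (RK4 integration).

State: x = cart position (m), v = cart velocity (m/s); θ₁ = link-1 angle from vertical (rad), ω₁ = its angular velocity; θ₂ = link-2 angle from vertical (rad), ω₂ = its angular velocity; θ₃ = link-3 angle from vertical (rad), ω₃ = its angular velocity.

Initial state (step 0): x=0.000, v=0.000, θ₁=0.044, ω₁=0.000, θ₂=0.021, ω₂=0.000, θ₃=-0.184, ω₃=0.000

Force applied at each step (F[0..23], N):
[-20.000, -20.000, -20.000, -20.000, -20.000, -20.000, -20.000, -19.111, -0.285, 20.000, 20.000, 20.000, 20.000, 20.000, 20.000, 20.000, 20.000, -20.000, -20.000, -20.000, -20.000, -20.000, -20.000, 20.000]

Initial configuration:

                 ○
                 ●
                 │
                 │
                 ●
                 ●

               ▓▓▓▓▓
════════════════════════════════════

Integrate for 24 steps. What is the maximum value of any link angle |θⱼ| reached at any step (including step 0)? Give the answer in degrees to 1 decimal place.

apply F[0]=-20.000 → step 1: x=-0.007, v=-0.734, θ₁=0.065, ω₁=2.081, θ₂=0.021, ω₂=0.033, θ₃=-0.186, ω₃=-0.199
apply F[1]=-20.000 → step 2: x=-0.029, v=-1.460, θ₁=0.127, ω₁=4.151, θ₂=0.022, ω₂=0.041, θ₃=-0.191, ω₃=-0.275
apply F[2]=-20.000 → step 3: x=-0.065, v=-2.121, θ₁=0.229, ω₁=5.987, θ₂=0.023, ω₂=0.063, θ₃=-0.196, ω₃=-0.126
apply F[3]=-20.000 → step 4: x=-0.113, v=-2.635, θ₁=0.363, ω₁=7.260, θ₂=0.026, ω₂=0.207, θ₃=-0.195, ω₃=0.226
apply F[4]=-20.000 → step 5: x=-0.170, v=-2.987, θ₁=0.516, ω₁=7.930, θ₂=0.033, ω₂=0.527, θ₃=-0.186, ω₃=0.648
apply F[5]=-20.000 → step 6: x=-0.232, v=-3.220, θ₁=0.678, ω₁=8.219, θ₂=0.048, ω₂=0.991, θ₃=-0.169, ω₃=1.041
apply F[6]=-20.000 → step 7: x=-0.298, v=-3.381, θ₁=0.843, ω₁=8.324, θ₂=0.073, ω₂=1.548, θ₃=-0.145, ω₃=1.385
apply F[7]=-19.111 → step 8: x=-0.367, v=-3.479, θ₁=1.010, ω₁=8.337, θ₂=0.110, ω₂=2.144, θ₃=-0.114, ω₃=1.684
apply F[8]=-0.285 → step 9: x=-0.434, v=-3.231, θ₁=1.175, ω₁=8.199, θ₂=0.155, ω₂=2.400, θ₃=-0.079, ω₃=1.830
apply F[9]=+20.000 → step 10: x=-0.493, v=-2.650, θ₁=1.338, ω₁=8.176, θ₂=0.202, ω₂=2.239, θ₃=-0.042, ω₃=1.849
apply F[10]=+20.000 → step 11: x=-0.540, v=-2.060, θ₁=1.504, ω₁=8.413, θ₂=0.245, ω₂=2.085, θ₃=-0.005, ω₃=1.875
apply F[11]=+20.000 → step 12: x=-0.575, v=-1.433, θ₁=1.676, ω₁=8.912, θ₂=0.285, ω₂=1.967, θ₃=0.033, ω₃=1.910
apply F[12]=+20.000 → step 13: x=-0.597, v=-0.737, θ₁=1.862, ω₁=9.726, θ₂=0.324, ω₂=1.929, θ₃=0.072, ω₃=1.954
apply F[13]=+20.000 → step 14: x=-0.603, v=0.073, θ₁=2.069, ω₁=10.995, θ₂=0.363, ω₂=2.044, θ₃=0.111, ω₃=1.997
apply F[14]=+20.000 → step 15: x=-0.592, v=1.079, θ₁=2.307, ω₁=13.046, θ₂=0.408, ω₂=2.472, θ₃=0.151, ω₃=2.002
apply F[15]=+20.000 → step 16: x=-0.558, v=2.434, θ₁=2.601, ω₁=16.678, θ₂=0.467, ω₂=3.661, θ₃=0.190, ω₃=1.804
apply F[16]=+20.000 → step 17: x=-0.492, v=4.186, θ₁=2.995, ω₁=23.272, θ₂=0.568, ω₂=7.089, θ₃=0.217, ω₃=0.420
apply F[17]=-20.000 → step 18: x=-0.416, v=2.990, θ₁=3.468, ω₁=22.575, θ₂=0.764, ω₂=11.953, θ₃=0.188, ω₃=-3.035
apply F[18]=-20.000 → step 19: x=-0.376, v=1.214, θ₁=3.871, ω₁=17.921, θ₂=1.017, ω₂=12.834, θ₃=0.127, ω₃=-2.285
apply F[19]=-20.000 → step 20: x=-0.363, v=0.144, θ₁=4.198, ω₁=15.062, θ₂=1.271, ω₂=12.556, θ₃=0.113, ω₃=1.136
apply F[20]=-20.000 → step 21: x=-0.367, v=-0.546, θ₁=4.481, ω₁=13.359, θ₂=1.519, ω₂=12.186, θ₃=0.177, ω₃=5.294
apply F[21]=-20.000 → step 22: x=-0.384, v=-1.043, θ₁=4.737, ω₁=12.244, θ₂=1.758, ω₂=11.682, θ₃=0.326, ω₃=9.594
apply F[22]=-20.000 → step 23: x=-0.409, v=-1.452, θ₁=4.973, ω₁=11.491, θ₂=1.983, ω₂=10.822, θ₃=0.559, ω₃=13.694
apply F[23]=+20.000 → step 24: x=-0.436, v=-1.274, θ₁=5.195, ω₁=10.611, θ₂=2.190, ω₂=9.769, θ₃=0.856, ω₃=15.905
Max |angle| over trajectory = 5.195 rad = 297.6°.

Answer: 297.6°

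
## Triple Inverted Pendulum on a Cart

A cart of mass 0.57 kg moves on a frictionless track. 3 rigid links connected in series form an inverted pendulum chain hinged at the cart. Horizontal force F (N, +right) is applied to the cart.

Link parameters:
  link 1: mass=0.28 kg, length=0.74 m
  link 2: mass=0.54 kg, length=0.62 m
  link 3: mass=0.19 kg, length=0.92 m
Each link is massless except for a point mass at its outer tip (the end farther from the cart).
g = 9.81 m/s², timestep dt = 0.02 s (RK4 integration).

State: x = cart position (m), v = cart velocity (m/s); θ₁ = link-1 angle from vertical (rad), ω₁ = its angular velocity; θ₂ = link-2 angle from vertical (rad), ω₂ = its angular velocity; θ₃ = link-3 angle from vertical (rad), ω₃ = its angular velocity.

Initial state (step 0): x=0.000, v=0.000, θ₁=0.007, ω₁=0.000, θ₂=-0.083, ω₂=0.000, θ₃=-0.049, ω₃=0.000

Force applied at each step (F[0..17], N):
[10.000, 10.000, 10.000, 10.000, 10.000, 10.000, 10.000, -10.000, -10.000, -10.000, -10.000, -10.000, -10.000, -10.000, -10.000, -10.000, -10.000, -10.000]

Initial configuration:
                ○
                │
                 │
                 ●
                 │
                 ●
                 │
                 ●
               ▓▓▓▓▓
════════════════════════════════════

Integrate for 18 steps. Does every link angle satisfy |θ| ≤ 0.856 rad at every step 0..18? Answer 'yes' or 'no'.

Answer: yes

Derivation:
apply F[0]=+10.000 → step 1: x=0.003, v=0.349, θ₁=0.003, ω₁=-0.410, θ₂=-0.084, ω₂=-0.104, θ₃=-0.049, ω₃=0.010
apply F[1]=+10.000 → step 2: x=0.014, v=0.701, θ₁=-0.009, ω₁=-0.832, θ₂=-0.087, ω₂=-0.197, θ₃=-0.049, ω₃=0.020
apply F[2]=+10.000 → step 3: x=0.032, v=1.057, θ₁=-0.031, ω₁=-1.277, θ₂=-0.092, ω₂=-0.270, θ₃=-0.048, ω₃=0.030
apply F[3]=+10.000 → step 4: x=0.056, v=1.419, θ₁=-0.061, ω₁=-1.752, θ₂=-0.098, ω₂=-0.316, θ₃=-0.047, ω₃=0.040
apply F[4]=+10.000 → step 5: x=0.088, v=1.785, θ₁=-0.101, ω₁=-2.257, θ₂=-0.104, ω₂=-0.333, θ₃=-0.047, ω₃=0.048
apply F[5]=+10.000 → step 6: x=0.128, v=2.147, θ₁=-0.151, ω₁=-2.779, θ₂=-0.111, ω₂=-0.331, θ₃=-0.046, ω₃=0.053
apply F[6]=+10.000 → step 7: x=0.174, v=2.495, θ₁=-0.212, ω₁=-3.287, θ₂=-0.118, ω₂=-0.335, θ₃=-0.044, ω₃=0.052
apply F[7]=-10.000 → step 8: x=0.221, v=2.193, θ₁=-0.275, ω₁=-3.002, θ₂=-0.124, ω₂=-0.259, θ₃=-0.043, ω₃=0.064
apply F[8]=-10.000 → step 9: x=0.262, v=1.913, θ₁=-0.333, ω₁=-2.804, θ₂=-0.127, ω₂=-0.125, θ₃=-0.042, ω₃=0.081
apply F[9]=-10.000 → step 10: x=0.298, v=1.653, θ₁=-0.387, ω₁=-2.681, θ₂=-0.128, ω₂=0.061, θ₃=-0.040, ω₃=0.099
apply F[10]=-10.000 → step 11: x=0.328, v=1.405, θ₁=-0.440, ω₁=-2.619, θ₂=-0.125, ω₂=0.292, θ₃=-0.038, ω₃=0.116
apply F[11]=-10.000 → step 12: x=0.354, v=1.165, θ₁=-0.492, ω₁=-2.604, θ₂=-0.116, ω₂=0.559, θ₃=-0.035, ω₃=0.133
apply F[12]=-10.000 → step 13: x=0.375, v=0.927, θ₁=-0.545, ω₁=-2.620, θ₂=-0.102, ω₂=0.853, θ₃=-0.033, ω₃=0.146
apply F[13]=-10.000 → step 14: x=0.391, v=0.689, θ₁=-0.597, ω₁=-2.656, θ₂=-0.082, ω₂=1.165, θ₃=-0.030, ω₃=0.155
apply F[14]=-10.000 → step 15: x=0.402, v=0.447, θ₁=-0.651, ω₁=-2.699, θ₂=-0.056, ω₂=1.484, θ₃=-0.026, ω₃=0.160
apply F[15]=-10.000 → step 16: x=0.409, v=0.199, θ₁=-0.705, ω₁=-2.742, θ₂=-0.023, ω₂=1.806, θ₃=-0.023, ω₃=0.161
apply F[16]=-10.000 → step 17: x=0.410, v=-0.054, θ₁=-0.760, ω₁=-2.776, θ₂=0.017, ω₂=2.124, θ₃=-0.020, ω₃=0.160
apply F[17]=-10.000 → step 18: x=0.407, v=-0.314, θ₁=-0.816, ω₁=-2.798, θ₂=0.062, ω₂=2.437, θ₃=-0.017, ω₃=0.157
Max |angle| over trajectory = 0.816 rad; bound = 0.856 → within bound.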